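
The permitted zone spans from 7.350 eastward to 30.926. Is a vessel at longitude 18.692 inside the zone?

Band width going east from +7.350° to +30.926°: ((30.926 − 7.350) mod 360) = 23.576°.
Offset of +18.692° east of the west edge: ((18.692 − 7.350) mod 360) = 11.342°.
11.342° ≤ 23.576° ⇒ inside.

Yes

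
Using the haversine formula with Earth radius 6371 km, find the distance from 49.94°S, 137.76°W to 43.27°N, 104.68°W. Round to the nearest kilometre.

Δλ = -104.68 − -137.76 = 33.08°.
Δφ = 43.27 − -49.94 = 93.21°.
a = sin²(Δφ/2) + cos φ₁ · cos φ₂ · sin²(Δλ/2) = 0.565977.
c = 2·atan2(√a, √(1−a)) = 1.70314 rad → d = 6371·c ≈ 10850.68 km.

10851 km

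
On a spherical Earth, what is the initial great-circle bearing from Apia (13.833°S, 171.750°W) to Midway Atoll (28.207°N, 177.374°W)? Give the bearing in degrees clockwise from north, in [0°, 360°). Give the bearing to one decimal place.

352.6°

Δλ = -177.374 − -171.750 = -5.624°.
θ = atan2( sin Δλ · cos φ₂ , cos φ₁ · sin φ₂ − sin φ₁ · cos φ₂ · cos Δλ )
  = atan2(-0.08636, 0.66864) = -7.360° → normalised to [0°, 360°): 352.640°.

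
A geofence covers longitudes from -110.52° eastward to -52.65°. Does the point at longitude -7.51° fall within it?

Band width going east from -110.52° to -52.65°: ((-52.65 − -110.52) mod 360) = 57.87°.
Offset of -7.51° east of the west edge: ((-7.51 − -110.52) mod 360) = 103.01°.
103.01° > 57.87° ⇒ outside.

No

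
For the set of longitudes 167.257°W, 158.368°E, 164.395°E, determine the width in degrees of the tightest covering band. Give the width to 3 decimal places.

Sort the longitudes: -167.257°, +158.368°, +164.395°.
Eastward gaps between consecutive values (wrapping around): 325.625°, 6.027°, 28.348°.
Largest gap = 325.625° ⇒ minimal covering band is its complement: 360° − 325.625° = 34.375°.
Band runs from +158.368° eastward to -167.257°, crossing the antimeridian.

34.375°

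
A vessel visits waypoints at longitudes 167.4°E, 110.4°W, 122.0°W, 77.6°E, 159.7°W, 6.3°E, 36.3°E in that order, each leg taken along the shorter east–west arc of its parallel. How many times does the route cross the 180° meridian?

3

Leg 1: +167.4° → -110.4°, shortest Δλ = 82.2° (east) — crosses 180°.
Leg 2: -110.4° → -122.0°, shortest Δλ = -11.6° (west) — does not cross 180°.
Leg 3: -122.0° → +77.6°, shortest Δλ = -160.4° (west) — crosses 180°.
Leg 4: +77.6° → -159.7°, shortest Δλ = 122.7° (east) — crosses 180°.
Leg 5: -159.7° → +6.3°, shortest Δλ = 166.0° (east) — does not cross 180°.
Leg 6: +6.3° → +36.3°, shortest Δλ = 30.0° (east) — does not cross 180°.
Total crossings: 3.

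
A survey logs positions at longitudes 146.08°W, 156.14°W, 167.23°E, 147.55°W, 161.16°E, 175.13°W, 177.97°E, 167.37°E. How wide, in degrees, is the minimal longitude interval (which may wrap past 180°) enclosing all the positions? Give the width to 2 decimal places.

52.76°

Sort the longitudes: -175.13°, -156.14°, -147.55°, -146.08°, +161.16°, +167.23°, +167.37°, +177.97°.
Eastward gaps between consecutive values (wrapping around): 18.99°, 8.59°, 1.47°, 307.24°, 6.07°, 0.14°, 10.60°, 6.90°.
Largest gap = 307.24° ⇒ minimal covering band is its complement: 360° − 307.24° = 52.76°.
Band runs from +161.16° eastward to -146.08°, crossing the antimeridian.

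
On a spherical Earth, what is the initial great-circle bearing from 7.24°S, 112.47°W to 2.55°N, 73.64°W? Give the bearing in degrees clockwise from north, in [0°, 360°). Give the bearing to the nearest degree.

Δλ = -73.64 − -112.47 = 38.83°.
θ = atan2( sin Δλ · cos φ₂ , cos φ₁ · sin φ₂ − sin φ₁ · cos φ₂ · cos Δλ )
  = atan2(0.62639, 0.14221) = 77.209° → normalised to [0°, 360°): 77.209°.

77°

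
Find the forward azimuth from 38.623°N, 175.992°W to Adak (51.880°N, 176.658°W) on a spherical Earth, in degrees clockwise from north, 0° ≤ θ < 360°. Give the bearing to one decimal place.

Δλ = -176.658 − -175.992 = -0.666°.
θ = atan2( sin Δλ · cos φ₂ , cos φ₁ · sin φ₂ − sin φ₁ · cos φ₂ · cos Δλ )
  = atan2(-0.00718, 0.22935) = -1.792° → normalised to [0°, 360°): 358.208°.

358.2°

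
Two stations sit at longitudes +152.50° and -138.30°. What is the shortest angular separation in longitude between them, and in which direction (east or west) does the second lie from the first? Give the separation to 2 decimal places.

Raw difference: -138.30 − 152.50 = -290.8°.
Normalise into (−180°, 180°]: -290.8° + 360° = 69.2°.
Positive ⇒ the second point lies to the east; separation 69.20°.

69.20° east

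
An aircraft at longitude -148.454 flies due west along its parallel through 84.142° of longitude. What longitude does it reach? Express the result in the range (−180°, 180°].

Start at -148.454°; shift −84.142° → -232.596°.
-232.596° lies outside (−180°, 180°]; add 360° → +127.404°.

+127.404°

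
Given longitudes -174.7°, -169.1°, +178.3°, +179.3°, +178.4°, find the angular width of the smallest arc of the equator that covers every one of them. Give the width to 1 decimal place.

12.6°

Sort the longitudes: -174.7°, -169.1°, +178.3°, +178.4°, +179.3°.
Eastward gaps between consecutive values (wrapping around): 5.6°, 347.4°, 0.1°, 0.9°, 6.0°.
Largest gap = 347.4° ⇒ minimal covering band is its complement: 360° − 347.4° = 12.6°.
Band runs from +178.3° eastward to -169.1°, crossing the antimeridian.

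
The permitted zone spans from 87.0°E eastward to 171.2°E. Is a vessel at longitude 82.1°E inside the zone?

Band width going east from +87.0° to +171.2°: ((171.2 − 87.0) mod 360) = 84.2°.
Offset of +82.1° east of the west edge: ((82.1 − 87.0) mod 360) = 355.1°.
355.1° > 84.2° ⇒ outside.

No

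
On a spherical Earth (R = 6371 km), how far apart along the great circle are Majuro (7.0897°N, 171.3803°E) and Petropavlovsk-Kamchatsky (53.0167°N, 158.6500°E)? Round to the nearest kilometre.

5236 km

Δλ = 158.6500 − 171.3803 = -12.7303°.
Δφ = 53.0167 − 7.0897 = 45.9270°.
a = sin²(Δφ/2) + cos φ₁ · cos φ₂ · sin²(Δλ/2) = 0.159550.
c = 2·atan2(√a, √(1−a)) = 0.82181 rad → d = 6371·c ≈ 5235.73 km.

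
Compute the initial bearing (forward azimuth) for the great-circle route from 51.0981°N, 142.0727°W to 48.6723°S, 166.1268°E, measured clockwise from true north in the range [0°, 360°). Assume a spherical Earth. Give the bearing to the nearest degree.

213°

Δλ = 166.1268 − -142.0727 = 308.1995°; wrapped into (−180°, 180°]: -51.8005°.
θ = atan2( sin Δλ · cos φ₂ , cos φ₁ · sin φ₂ − sin φ₁ · cos φ₂ · cos Δλ )
  = atan2(-0.51896, -0.78939) = -146.678° → normalised to [0°, 360°): 213.322°.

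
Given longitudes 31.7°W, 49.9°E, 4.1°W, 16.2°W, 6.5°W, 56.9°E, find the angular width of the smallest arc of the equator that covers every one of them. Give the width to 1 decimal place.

88.6°

Sort the longitudes: -31.7°, -16.2°, -6.5°, -4.1°, +49.9°, +56.9°.
Eastward gaps between consecutive values (wrapping around): 15.5°, 9.7°, 2.4°, 54.0°, 7.0°, 271.4°.
Largest gap = 271.4° ⇒ minimal covering band is its complement: 360° − 271.4° = 88.6°.
Band runs from -31.7° eastward to +56.9°.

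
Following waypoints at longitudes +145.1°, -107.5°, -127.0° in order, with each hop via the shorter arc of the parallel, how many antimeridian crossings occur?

Leg 1: +145.1° → -107.5°, shortest Δλ = 107.4° (east) — crosses 180°.
Leg 2: -107.5° → -127.0°, shortest Δλ = -19.5° (west) — does not cross 180°.
Total crossings: 1.

1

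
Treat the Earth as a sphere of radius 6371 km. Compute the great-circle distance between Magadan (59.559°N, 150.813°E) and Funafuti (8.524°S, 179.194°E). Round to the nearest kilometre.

Δλ = 179.194 − 150.813 = 28.381°.
Δφ = -8.524 − 59.559 = -68.083°.
a = sin²(Δφ/2) + cos φ₁ · cos φ₂ · sin²(Δλ/2) = 0.343480.
c = 2·atan2(√a, √(1−a)) = 1.25240 rad → d = 6371·c ≈ 7979.07 km.

7979 km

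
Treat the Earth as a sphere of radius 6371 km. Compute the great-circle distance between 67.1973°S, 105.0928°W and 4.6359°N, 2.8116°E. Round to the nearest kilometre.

11247 km

Δλ = 2.8116 − -105.0928 = 107.9044°.
Δφ = 4.6359 − -67.1973 = 71.8332°.
a = sin²(Δφ/2) + cos φ₁ · cos φ₂ · sin²(Δλ/2) = 0.596632.
c = 2·atan2(√a, √(1−a)) = 1.76528 rad → d = 6371·c ≈ 11246.63 km.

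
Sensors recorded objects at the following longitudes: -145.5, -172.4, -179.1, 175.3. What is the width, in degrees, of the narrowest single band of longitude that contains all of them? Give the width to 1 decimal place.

Sort the longitudes: -179.1°, -172.4°, -145.5°, +175.3°.
Eastward gaps between consecutive values (wrapping around): 6.7°, 26.9°, 320.8°, 5.6°.
Largest gap = 320.8° ⇒ minimal covering band is its complement: 360° − 320.8° = 39.2°.
Band runs from +175.3° eastward to -145.5°, crossing the antimeridian.

39.2°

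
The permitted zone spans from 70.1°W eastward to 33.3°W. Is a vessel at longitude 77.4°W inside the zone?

Band width going east from -70.1° to -33.3°: ((-33.3 − -70.1) mod 360) = 36.8°.
Offset of -77.4° east of the west edge: ((-77.4 − -70.1) mod 360) = 352.7°.
352.7° > 36.8° ⇒ outside.

No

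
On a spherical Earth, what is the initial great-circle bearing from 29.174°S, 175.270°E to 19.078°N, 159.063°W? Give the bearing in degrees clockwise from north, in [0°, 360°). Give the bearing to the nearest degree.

30°

Δλ = -159.063 − 175.270 = -334.333°; wrapped into (−180°, 180°]: 25.667°.
θ = atan2( sin Δλ · cos φ₂ , cos φ₁ · sin φ₂ − sin φ₁ · cos φ₂ · cos Δλ )
  = atan2(0.40935, 0.70062) = 30.296° → normalised to [0°, 360°): 30.296°.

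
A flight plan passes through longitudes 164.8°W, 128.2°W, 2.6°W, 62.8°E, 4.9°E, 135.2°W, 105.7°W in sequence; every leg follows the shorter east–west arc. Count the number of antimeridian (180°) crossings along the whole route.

Leg 1: -164.8° → -128.2°, shortest Δλ = 36.6° (east) — does not cross 180°.
Leg 2: -128.2° → -2.6°, shortest Δλ = 125.6° (east) — does not cross 180°.
Leg 3: -2.6° → +62.8°, shortest Δλ = 65.4° (east) — does not cross 180°.
Leg 4: +62.8° → +4.9°, shortest Δλ = -57.9° (west) — does not cross 180°.
Leg 5: +4.9° → -135.2°, shortest Δλ = -140.1° (west) — does not cross 180°.
Leg 6: -135.2° → -105.7°, shortest Δλ = 29.5° (east) — does not cross 180°.
Total crossings: 0.

0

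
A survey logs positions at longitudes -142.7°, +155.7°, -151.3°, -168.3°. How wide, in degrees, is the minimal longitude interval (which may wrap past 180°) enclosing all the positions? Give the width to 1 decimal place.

Sort the longitudes: -168.3°, -151.3°, -142.7°, +155.7°.
Eastward gaps between consecutive values (wrapping around): 17.0°, 8.6°, 298.4°, 36.0°.
Largest gap = 298.4° ⇒ minimal covering band is its complement: 360° − 298.4° = 61.6°.
Band runs from +155.7° eastward to -142.7°, crossing the antimeridian.

61.6°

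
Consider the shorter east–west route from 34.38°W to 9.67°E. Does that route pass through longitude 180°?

No

Signed shortest Δλ = ((9.67 − -34.38 + 180) mod 360) − 180 = 44.05°.
Going east by 44.05° from -34.38° reaches +9.67° without touching 180°.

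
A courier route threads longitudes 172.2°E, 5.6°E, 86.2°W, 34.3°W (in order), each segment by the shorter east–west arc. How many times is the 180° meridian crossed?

0

Leg 1: +172.2° → +5.6°, shortest Δλ = -166.6° (west) — does not cross 180°.
Leg 2: +5.6° → -86.2°, shortest Δλ = -91.8° (west) — does not cross 180°.
Leg 3: -86.2° → -34.3°, shortest Δλ = 51.9° (east) — does not cross 180°.
Total crossings: 0.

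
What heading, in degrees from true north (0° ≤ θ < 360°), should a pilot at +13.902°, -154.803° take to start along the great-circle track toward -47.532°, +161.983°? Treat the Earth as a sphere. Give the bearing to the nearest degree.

209°

Δλ = 161.983 − -154.803 = 316.786°; wrapped into (−180°, 180°]: -43.214°.
θ = atan2( sin Δλ · cos φ₂ , cos φ₁ · sin φ₂ − sin φ₁ · cos φ₂ · cos Δλ )
  = atan2(-0.46231, -0.83427) = -151.007° → normalised to [0°, 360°): 208.993°.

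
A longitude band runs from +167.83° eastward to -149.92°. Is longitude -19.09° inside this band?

No

Band width going east from +167.83° to -149.92°: ((-149.92 − 167.83) mod 360) = 42.25°.
Offset of -19.09° east of the west edge: ((-19.09 − 167.83) mod 360) = 173.08°.
173.08° > 42.25° ⇒ outside.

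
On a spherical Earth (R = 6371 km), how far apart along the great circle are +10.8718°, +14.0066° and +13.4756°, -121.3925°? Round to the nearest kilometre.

14399 km

Δλ = -121.3925 − 14.0066 = -135.3991°.
Δφ = 13.4756 − 10.8718 = 2.6038°.
a = sin²(Δφ/2) + cos φ₁ · cos φ₂ · sin²(Δλ/2) = 0.818016.
c = 2·atan2(√a, √(1−a)) = 2.26014 rad → d = 6371·c ≈ 14399.37 km.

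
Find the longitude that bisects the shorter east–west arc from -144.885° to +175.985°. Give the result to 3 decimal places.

Signed shortest Δλ from -144.885° to +175.985° is -39.130°.
Midpoint longitude = -144.885° + (-39.130°)/2 = -144.885° − 19.565° = -164.450°.
(The naïve average (-144.885 + +175.985)/2 = 15.55° is on the wrong side of the globe.)

-164.450°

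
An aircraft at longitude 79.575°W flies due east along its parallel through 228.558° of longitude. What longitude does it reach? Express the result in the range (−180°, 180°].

148.983°E

Start at -79.575°; shift +228.558° → +148.983°.
+148.983° already lies in (−180°, 180°].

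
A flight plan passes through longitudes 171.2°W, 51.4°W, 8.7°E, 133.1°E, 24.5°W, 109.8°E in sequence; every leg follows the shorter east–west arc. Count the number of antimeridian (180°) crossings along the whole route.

0

Leg 1: -171.2° → -51.4°, shortest Δλ = 119.8° (east) — does not cross 180°.
Leg 2: -51.4° → +8.7°, shortest Δλ = 60.1° (east) — does not cross 180°.
Leg 3: +8.7° → +133.1°, shortest Δλ = 124.4° (east) — does not cross 180°.
Leg 4: +133.1° → -24.5°, shortest Δλ = -157.6° (west) — does not cross 180°.
Leg 5: -24.5° → +109.8°, shortest Δλ = 134.3° (east) — does not cross 180°.
Total crossings: 0.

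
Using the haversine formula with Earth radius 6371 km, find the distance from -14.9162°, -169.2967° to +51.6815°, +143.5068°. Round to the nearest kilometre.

Δλ = 143.5068 − -169.2967 = 312.8035°; wrapped into (−180°, 180°]: -47.1965°.
Δφ = 51.6815 − -14.9162 = 66.5977°.
a = sin²(Δφ/2) + cos φ₁ · cos φ₂ · sin²(Δλ/2) = 0.397424.
c = 2·atan2(√a, √(1−a)) = 1.36418 rad → d = 6371·c ≈ 8691.17 km.

8691 km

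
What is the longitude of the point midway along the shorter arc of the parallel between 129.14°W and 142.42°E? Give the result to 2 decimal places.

Signed shortest Δλ from -129.14° to +142.42° is -88.44°.
Midpoint longitude = -129.14° + (-88.44°)/2 = -129.14° − 44.22° = -173.36°.
(The naïve average (-129.14 + +142.42)/2 = 6.64° is on the wrong side of the globe.)

173.36°W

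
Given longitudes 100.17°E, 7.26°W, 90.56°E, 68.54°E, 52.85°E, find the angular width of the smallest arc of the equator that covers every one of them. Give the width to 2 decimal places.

107.43°

Sort the longitudes: -7.26°, +52.85°, +68.54°, +90.56°, +100.17°.
Eastward gaps between consecutive values (wrapping around): 60.11°, 15.69°, 22.02°, 9.61°, 252.57°.
Largest gap = 252.57° ⇒ minimal covering band is its complement: 360° − 252.57° = 107.43°.
Band runs from -7.26° eastward to +100.17°.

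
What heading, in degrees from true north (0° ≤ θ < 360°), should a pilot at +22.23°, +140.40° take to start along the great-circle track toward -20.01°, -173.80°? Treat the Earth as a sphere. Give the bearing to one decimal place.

Δλ = -173.80 − 140.40 = -314.20°; wrapped into (−180°, 180°]: 45.80°.
θ = atan2( sin Δλ · cos φ₂ , cos φ₁ · sin φ₂ − sin φ₁ · cos φ₂ · cos Δλ )
  = atan2(0.67363, -0.56458) = 129.967° → normalised to [0°, 360°): 129.967°.

130.0°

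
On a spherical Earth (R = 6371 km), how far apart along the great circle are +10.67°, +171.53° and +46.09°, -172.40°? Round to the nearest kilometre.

4222 km

Δλ = -172.40 − 171.53 = -343.93°; wrapped into (−180°, 180°]: 16.07°.
Δφ = 46.09 − 10.67 = 35.42°.
a = sin²(Δφ/2) + cos φ₁ · cos φ₂ · sin²(Δλ/2) = 0.105853.
c = 2·atan2(√a, √(1−a)) = 0.66276 rad → d = 6371·c ≈ 4222.48 km.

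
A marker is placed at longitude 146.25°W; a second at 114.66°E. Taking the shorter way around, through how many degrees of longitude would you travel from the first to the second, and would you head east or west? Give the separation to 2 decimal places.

Raw difference: 114.66 − -146.25 = 260.91°.
Normalise into (−180°, 180°]: 260.91° − 360° = -99.09°.
Negative ⇒ the second point lies to the west; separation 99.09°.

99.09° west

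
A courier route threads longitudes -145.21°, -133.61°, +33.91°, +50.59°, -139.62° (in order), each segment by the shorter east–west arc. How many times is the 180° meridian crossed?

1

Leg 1: -145.21° → -133.61°, shortest Δλ = 11.6° (east) — does not cross 180°.
Leg 2: -133.61° → +33.91°, shortest Δλ = 167.52° (east) — does not cross 180°.
Leg 3: +33.91° → +50.59°, shortest Δλ = 16.68° (east) — does not cross 180°.
Leg 4: +50.59° → -139.62°, shortest Δλ = 169.79° (east) — crosses 180°.
Total crossings: 1.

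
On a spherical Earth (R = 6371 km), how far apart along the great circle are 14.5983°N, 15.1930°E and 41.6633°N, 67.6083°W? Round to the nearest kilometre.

8344 km

Δλ = -67.6083 − 15.1930 = -82.8013°.
Δφ = 41.6633 − 14.5983 = 27.0650°.
a = sin²(Δφ/2) + cos φ₁ · cos φ₂ · sin²(Δλ/2) = 0.370931.
c = 2·atan2(√a, √(1−a)) = 1.30970 rad → d = 6371·c ≈ 8344.11 km.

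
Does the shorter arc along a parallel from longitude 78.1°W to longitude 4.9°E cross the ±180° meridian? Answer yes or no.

Signed shortest Δλ = ((4.9 − -78.1 + 180) mod 360) − 180 = 83.0°.
Going east by 83.0° from -78.1° reaches +4.9° without touching 180°.

No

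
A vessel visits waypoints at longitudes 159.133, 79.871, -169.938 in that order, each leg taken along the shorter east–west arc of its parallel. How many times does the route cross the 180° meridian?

Leg 1: +159.133° → +79.871°, shortest Δλ = -79.262° (west) — does not cross 180°.
Leg 2: +79.871° → -169.938°, shortest Δλ = 110.191° (east) — crosses 180°.
Total crossings: 1.

1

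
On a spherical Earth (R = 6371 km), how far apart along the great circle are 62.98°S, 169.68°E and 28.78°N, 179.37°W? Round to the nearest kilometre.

10249 km

Δλ = -179.37 − 169.68 = -349.05°; wrapped into (−180°, 180°]: 10.95°.
Δφ = 28.78 − -62.98 = 91.76°.
a = sin²(Δφ/2) + cos φ₁ · cos φ₂ · sin²(Δλ/2) = 0.518981.
c = 2·atan2(√a, √(1−a)) = 1.60877 rad → d = 6371·c ≈ 10249.46 km.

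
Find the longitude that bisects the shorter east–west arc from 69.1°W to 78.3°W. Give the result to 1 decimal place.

73.7°W

Signed shortest Δλ from -69.1° to -78.3° is -9.2°.
Midpoint longitude = -69.1° + (-9.2°)/2 = -69.1° − 4.6° = -73.7°.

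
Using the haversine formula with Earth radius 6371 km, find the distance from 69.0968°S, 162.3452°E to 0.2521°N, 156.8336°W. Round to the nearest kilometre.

8293 km

Δλ = -156.8336 − 162.3452 = -319.1788°; wrapped into (−180°, 180°]: 40.8212°.
Δφ = 0.2521 − -69.0968 = 69.3489°.
a = sin²(Δφ/2) + cos φ₁ · cos φ₂ · sin²(Δλ/2) = 0.367055.
c = 2·atan2(√a, √(1−a)) = 1.30167 rad → d = 6371·c ≈ 8292.94 km.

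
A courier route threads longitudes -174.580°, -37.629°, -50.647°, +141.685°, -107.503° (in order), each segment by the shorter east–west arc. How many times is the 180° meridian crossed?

Leg 1: -174.580° → -37.629°, shortest Δλ = 136.951° (east) — does not cross 180°.
Leg 2: -37.629° → -50.647°, shortest Δλ = -13.018° (west) — does not cross 180°.
Leg 3: -50.647° → +141.685°, shortest Δλ = -167.668° (west) — crosses 180°.
Leg 4: +141.685° → -107.503°, shortest Δλ = 110.812° (east) — crosses 180°.
Total crossings: 2.

2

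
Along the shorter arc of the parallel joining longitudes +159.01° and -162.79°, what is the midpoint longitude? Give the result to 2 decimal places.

+178.11°

Signed shortest Δλ from +159.01° to -162.79° is +38.20°.
Midpoint longitude = +159.01° + (+38.20°)/2 = +159.01° + 19.10° = +178.11°.
(The naïve average (+159.01 + -162.79)/2 = -1.89° is on the wrong side of the globe.)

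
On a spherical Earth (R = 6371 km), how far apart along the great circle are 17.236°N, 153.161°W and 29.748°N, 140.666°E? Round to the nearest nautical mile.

Δλ = 140.666 − -153.161 = 293.827°; wrapped into (−180°, 180°]: -66.173°.
Δφ = 29.748 − 17.236 = 12.512°.
a = sin²(Δφ/2) + cos φ₁ · cos φ₂ · sin²(Δλ/2) = 0.258994.
c = 2·atan2(√a, √(1−a)) = 1.06785 rad → d = 6371·c ≈ 6803.25 km ≈ 3673.46 nmi.

3673 nmi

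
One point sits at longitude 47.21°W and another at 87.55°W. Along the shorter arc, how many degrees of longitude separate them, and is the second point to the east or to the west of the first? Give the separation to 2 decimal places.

Raw difference: -87.55 − -47.21 = -40.34°.
Normalise into (−180°, 180°]: -40.34° stays -40.34°.
Negative ⇒ the second point lies to the west; separation 40.34°.

40.34° west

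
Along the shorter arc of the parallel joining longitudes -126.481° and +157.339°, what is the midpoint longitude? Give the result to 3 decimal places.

-164.571°

Signed shortest Δλ from -126.481° to +157.339° is -76.180°.
Midpoint longitude = -126.481° + (-76.180°)/2 = -126.481° − 38.090° = -164.571°.
(The naïve average (-126.481 + +157.339)/2 = 15.429° is on the wrong side of the globe.)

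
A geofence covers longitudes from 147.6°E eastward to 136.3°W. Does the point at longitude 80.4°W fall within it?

No

Band width going east from +147.6° to -136.3°: ((-136.3 − 147.6) mod 360) = 76.1°.
Offset of -80.4° east of the west edge: ((-80.4 − 147.6) mod 360) = 132.0°.
132.0° > 76.1° ⇒ outside.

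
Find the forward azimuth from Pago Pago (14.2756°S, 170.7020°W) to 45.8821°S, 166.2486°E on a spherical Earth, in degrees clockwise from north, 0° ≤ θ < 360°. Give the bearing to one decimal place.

Δλ = 166.2486 − -170.7020 = 336.9506°; wrapped into (−180°, 180°]: -23.0494°.
θ = atan2( sin Δλ · cos φ₂ , cos φ₁ · sin φ₂ − sin φ₁ · cos φ₂ · cos Δλ )
  = atan2(-0.27255, -0.53779) = -153.124° → normalised to [0°, 360°): 206.876°.

206.9°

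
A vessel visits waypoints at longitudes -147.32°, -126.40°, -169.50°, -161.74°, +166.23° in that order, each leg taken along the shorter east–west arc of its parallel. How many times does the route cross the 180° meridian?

1

Leg 1: -147.32° → -126.40°, shortest Δλ = 20.92° (east) — does not cross 180°.
Leg 2: -126.40° → -169.50°, shortest Δλ = -43.1° (west) — does not cross 180°.
Leg 3: -169.50° → -161.74°, shortest Δλ = 7.76° (east) — does not cross 180°.
Leg 4: -161.74° → +166.23°, shortest Δλ = -32.03° (west) — crosses 180°.
Total crossings: 1.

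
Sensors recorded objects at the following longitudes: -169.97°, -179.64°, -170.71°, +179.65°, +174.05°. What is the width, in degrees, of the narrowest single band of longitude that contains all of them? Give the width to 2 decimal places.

Sort the longitudes: -179.64°, -170.71°, -169.97°, +174.05°, +179.65°.
Eastward gaps between consecutive values (wrapping around): 8.93°, 0.74°, 344.02°, 5.60°, 0.71°.
Largest gap = 344.02° ⇒ minimal covering band is its complement: 360° − 344.02° = 15.98°.
Band runs from +174.05° eastward to -169.97°, crossing the antimeridian.

15.98°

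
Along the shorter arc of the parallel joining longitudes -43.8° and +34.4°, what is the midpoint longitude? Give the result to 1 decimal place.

Signed shortest Δλ from -43.8° to +34.4° is +78.2°.
Midpoint longitude = -43.8° + (+78.2°)/2 = -43.8° + 39.1° = -4.7°.

-4.7°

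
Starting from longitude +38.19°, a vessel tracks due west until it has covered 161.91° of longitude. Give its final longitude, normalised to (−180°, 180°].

-123.72°

Start at +38.19°; shift −161.91° → -123.72°.
-123.72° already lies in (−180°, 180°].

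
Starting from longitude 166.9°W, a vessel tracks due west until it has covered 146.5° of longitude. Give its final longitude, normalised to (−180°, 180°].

46.6°E

Start at -166.9°; shift −146.5° → -313.4°.
-313.4° lies outside (−180°, 180°]; add 360° → +46.6°.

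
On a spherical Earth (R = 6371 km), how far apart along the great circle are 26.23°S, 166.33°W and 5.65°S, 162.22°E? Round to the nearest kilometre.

Δλ = 162.22 − -166.33 = 328.55°; wrapped into (−180°, 180°]: -31.45°.
Δφ = -5.65 − -26.23 = 20.58°.
a = sin²(Δφ/2) + cos φ₁ · cos φ₂ · sin²(Δλ/2) = 0.097477.
c = 2·atan2(√a, √(1−a)) = 0.63504 rad → d = 6371·c ≈ 4045.87 km.

4046 km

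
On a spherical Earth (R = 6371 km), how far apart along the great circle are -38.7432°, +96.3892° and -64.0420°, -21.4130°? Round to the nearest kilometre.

Δλ = -21.4130 − 96.3892 = -117.8022°.
Δφ = -64.0420 − -38.7432 = -25.2988°.
a = sin²(Δφ/2) + cos φ₁ · cos φ₂ · sin²(Δλ/2) = 0.298270.
c = 2·atan2(√a, √(1−a)) = 1.15550 rad → d = 6371·c ≈ 7361.70 km.

7362 km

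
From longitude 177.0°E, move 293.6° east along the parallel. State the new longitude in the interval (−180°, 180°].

Start at +177.0°; shift +293.6° → +470.6°.
+470.6° lies outside (−180°, 180°]; subtract 360° → +110.6°.

110.6°E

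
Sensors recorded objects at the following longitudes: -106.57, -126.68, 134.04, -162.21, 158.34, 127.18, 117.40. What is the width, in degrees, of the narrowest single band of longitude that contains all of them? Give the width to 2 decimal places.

136.03°

Sort the longitudes: -162.21°, -126.68°, -106.57°, +117.40°, +127.18°, +134.04°, +158.34°.
Eastward gaps between consecutive values (wrapping around): 35.53°, 20.11°, 223.97°, 9.78°, 6.86°, 24.30°, 39.45°.
Largest gap = 223.97° ⇒ minimal covering band is its complement: 360° − 223.97° = 136.03°.
Band runs from +117.40° eastward to -106.57°, crossing the antimeridian.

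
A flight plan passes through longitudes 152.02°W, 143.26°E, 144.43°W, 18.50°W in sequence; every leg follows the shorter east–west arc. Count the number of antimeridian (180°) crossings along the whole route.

2

Leg 1: -152.02° → +143.26°, shortest Δλ = -64.72° (west) — crosses 180°.
Leg 2: +143.26° → -144.43°, shortest Δλ = 72.31° (east) — crosses 180°.
Leg 3: -144.43° → -18.50°, shortest Δλ = 125.93° (east) — does not cross 180°.
Total crossings: 2.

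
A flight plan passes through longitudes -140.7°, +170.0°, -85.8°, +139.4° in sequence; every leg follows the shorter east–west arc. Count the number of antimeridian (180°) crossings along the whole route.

Leg 1: -140.7° → +170.0°, shortest Δλ = -49.3° (west) — crosses 180°.
Leg 2: +170.0° → -85.8°, shortest Δλ = 104.2° (east) — crosses 180°.
Leg 3: -85.8° → +139.4°, shortest Δλ = -134.8° (west) — crosses 180°.
Total crossings: 3.

3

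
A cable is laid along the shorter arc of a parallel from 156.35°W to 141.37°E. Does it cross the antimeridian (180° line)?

Naïve |141.37 − -156.35| = 297.72° > 180°, so the shorter arc goes the other way round — across 180°.
Signed shortest Δλ = ((141.37 − -156.35 + 180) mod 360) − 180 = -62.28°.
Going west by 62.28° from -156.35° passes through 180° before reaching +141.37°.

Yes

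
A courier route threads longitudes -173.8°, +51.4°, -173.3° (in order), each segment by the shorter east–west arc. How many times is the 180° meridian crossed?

Leg 1: -173.8° → +51.4°, shortest Δλ = -134.8° (west) — crosses 180°.
Leg 2: +51.4° → -173.3°, shortest Δλ = 135.3° (east) — crosses 180°.
Total crossings: 2.

2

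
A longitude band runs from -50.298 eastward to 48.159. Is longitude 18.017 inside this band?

Band width going east from -50.298° to +48.159°: ((48.159 − -50.298) mod 360) = 98.457°.
Offset of +18.017° east of the west edge: ((18.017 − -50.298) mod 360) = 68.315°.
68.315° ≤ 98.457° ⇒ inside.

Yes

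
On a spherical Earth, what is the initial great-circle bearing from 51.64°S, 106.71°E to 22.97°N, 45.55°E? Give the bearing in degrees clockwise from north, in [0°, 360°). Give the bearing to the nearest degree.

Δλ = 45.55 − 106.71 = -61.16°.
θ = atan2( sin Δλ · cos φ₂ , cos φ₁ · sin φ₂ − sin φ₁ · cos φ₂ · cos Δλ )
  = atan2(-0.80651, 0.59043) = -53.793° → normalised to [0°, 360°): 306.207°.

306°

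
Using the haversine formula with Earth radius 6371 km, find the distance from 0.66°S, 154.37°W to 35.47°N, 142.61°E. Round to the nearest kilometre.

7642 km

Δλ = 142.61 − -154.37 = 296.98°; wrapped into (−180°, 180°]: -63.02°.
Δφ = 35.47 − -0.66 = 36.13°.
a = sin²(Δφ/2) + cos φ₁ · cos φ₂ · sin²(Δλ/2) = 0.318612.
c = 2·atan2(√a, √(1−a)) = 1.19955 rad → d = 6371·c ≈ 7642.34 km.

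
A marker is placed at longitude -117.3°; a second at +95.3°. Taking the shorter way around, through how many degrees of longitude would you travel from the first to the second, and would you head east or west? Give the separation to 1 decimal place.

147.4° west

Raw difference: 95.3 − -117.3 = 212.6°.
Normalise into (−180°, 180°]: 212.6° − 360° = -147.4°.
Negative ⇒ the second point lies to the west; separation 147.4°.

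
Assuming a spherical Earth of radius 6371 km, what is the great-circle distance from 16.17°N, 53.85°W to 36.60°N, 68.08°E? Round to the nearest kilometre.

Δλ = 68.08 − -53.85 = 121.93°.
Δφ = 36.60 − 16.17 = 20.43°.
a = sin²(Δφ/2) + cos φ₁ · cos φ₂ · sin²(Δλ/2) = 0.620879.
c = 2·atan2(√a, √(1−a)) = 1.81497 rad → d = 6371·c ≈ 11563.19 km.

11563 km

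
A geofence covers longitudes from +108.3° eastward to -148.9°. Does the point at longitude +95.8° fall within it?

Band width going east from +108.3° to -148.9°: ((-148.9 − 108.3) mod 360) = 102.8°.
Offset of +95.8° east of the west edge: ((95.8 − 108.3) mod 360) = 347.5°.
347.5° > 102.8° ⇒ outside.

No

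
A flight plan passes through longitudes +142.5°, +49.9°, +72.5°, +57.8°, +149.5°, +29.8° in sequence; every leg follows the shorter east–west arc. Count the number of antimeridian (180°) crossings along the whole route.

Leg 1: +142.5° → +49.9°, shortest Δλ = -92.6° (west) — does not cross 180°.
Leg 2: +49.9° → +72.5°, shortest Δλ = 22.6° (east) — does not cross 180°.
Leg 3: +72.5° → +57.8°, shortest Δλ = -14.7° (west) — does not cross 180°.
Leg 4: +57.8° → +149.5°, shortest Δλ = 91.7° (east) — does not cross 180°.
Leg 5: +149.5° → +29.8°, shortest Δλ = -119.7° (west) — does not cross 180°.
Total crossings: 0.

0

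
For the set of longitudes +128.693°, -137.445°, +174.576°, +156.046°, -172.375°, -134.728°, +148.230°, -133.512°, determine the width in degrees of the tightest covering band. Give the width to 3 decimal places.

Sort the longitudes: -172.375°, -137.445°, -134.728°, -133.512°, +128.693°, +148.230°, +156.046°, +174.576°.
Eastward gaps between consecutive values (wrapping around): 34.930°, 2.717°, 1.216°, 262.205°, 19.537°, 7.816°, 18.530°, 13.049°.
Largest gap = 262.205° ⇒ minimal covering band is its complement: 360° − 262.205° = 97.795°.
Band runs from +128.693° eastward to -133.512°, crossing the antimeridian.

97.795°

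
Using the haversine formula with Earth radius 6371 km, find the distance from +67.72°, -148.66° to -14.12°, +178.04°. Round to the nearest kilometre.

9487 km

Δλ = 178.04 − -148.66 = 326.70°; wrapped into (−180°, 180°]: -33.30°.
Δφ = -14.12 − 67.72 = -81.84°.
a = sin²(Δφ/2) + cos φ₁ · cos φ₂ · sin²(Δλ/2) = 0.459216.
c = 2·atan2(√a, √(1−a)) = 1.48914 rad → d = 6371·c ≈ 9487.30 km.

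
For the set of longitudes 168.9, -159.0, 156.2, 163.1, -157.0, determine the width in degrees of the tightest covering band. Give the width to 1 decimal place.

46.8°

Sort the longitudes: -159.0°, -157.0°, +156.2°, +163.1°, +168.9°.
Eastward gaps between consecutive values (wrapping around): 2.0°, 313.2°, 6.9°, 5.8°, 32.1°.
Largest gap = 313.2° ⇒ minimal covering band is its complement: 360° − 313.2° = 46.8°.
Band runs from +156.2° eastward to -157.0°, crossing the antimeridian.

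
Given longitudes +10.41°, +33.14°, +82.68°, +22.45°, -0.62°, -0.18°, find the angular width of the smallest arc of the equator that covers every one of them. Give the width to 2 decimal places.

83.30°

Sort the longitudes: -0.62°, -0.18°, +10.41°, +22.45°, +33.14°, +82.68°.
Eastward gaps between consecutive values (wrapping around): 0.44°, 10.59°, 12.04°, 10.69°, 49.54°, 276.70°.
Largest gap = 276.70° ⇒ minimal covering band is its complement: 360° − 276.70° = 83.30°.
Band runs from -0.62° eastward to +82.68°.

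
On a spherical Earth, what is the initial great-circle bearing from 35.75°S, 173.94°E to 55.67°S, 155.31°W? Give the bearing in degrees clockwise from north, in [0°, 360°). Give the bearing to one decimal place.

143.3°

Δλ = -155.31 − 173.94 = -329.25°; wrapped into (−180°, 180°]: 30.75°.
θ = atan2( sin Δλ · cos φ₂ , cos φ₁ · sin φ₂ − sin φ₁ · cos φ₂ · cos Δλ )
  = atan2(0.28835, -0.38703) = 143.313° → normalised to [0°, 360°): 143.313°.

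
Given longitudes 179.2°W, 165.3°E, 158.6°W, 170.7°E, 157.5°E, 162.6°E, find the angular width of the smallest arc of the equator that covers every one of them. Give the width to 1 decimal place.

43.9°

Sort the longitudes: -179.2°, -158.6°, +157.5°, +162.6°, +165.3°, +170.7°.
Eastward gaps between consecutive values (wrapping around): 20.6°, 316.1°, 5.1°, 2.7°, 5.4°, 10.1°.
Largest gap = 316.1° ⇒ minimal covering band is its complement: 360° − 316.1° = 43.9°.
Band runs from +157.5° eastward to -158.6°, crossing the antimeridian.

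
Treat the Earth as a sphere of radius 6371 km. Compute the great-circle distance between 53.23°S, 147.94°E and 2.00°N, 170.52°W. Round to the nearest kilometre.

Δλ = -170.52 − 147.94 = -318.46°; wrapped into (−180°, 180°]: 41.54°.
Δφ = 2.00 − -53.23 = 55.23°.
a = sin²(Δφ/2) + cos φ₁ · cos φ₂ · sin²(Δλ/2) = 0.290089.
c = 2·atan2(√a, √(1−a)) = 1.13755 rad → d = 6371·c ≈ 7247.31 km.

7247 km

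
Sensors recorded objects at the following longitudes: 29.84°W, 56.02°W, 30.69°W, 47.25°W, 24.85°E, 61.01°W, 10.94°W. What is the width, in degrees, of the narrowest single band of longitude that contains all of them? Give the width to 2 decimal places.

Sort the longitudes: -61.01°, -56.02°, -47.25°, -30.69°, -29.84°, -10.94°, +24.85°.
Eastward gaps between consecutive values (wrapping around): 4.99°, 8.77°, 16.56°, 0.85°, 18.90°, 35.79°, 274.14°.
Largest gap = 274.14° ⇒ minimal covering band is its complement: 360° − 274.14° = 85.86°.
Band runs from -61.01° eastward to +24.85°.

85.86°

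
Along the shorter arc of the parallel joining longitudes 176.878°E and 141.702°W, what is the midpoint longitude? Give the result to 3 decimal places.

Signed shortest Δλ from +176.878° to -141.702° is +41.420°.
Midpoint longitude = +176.878° + (+41.420°)/2 = +176.878° + 20.710° = +197.588°.
Normalise into (−180°, 180°]: -162.412°.
(The naïve average (+176.878 + -141.702)/2 = 17.588° is on the wrong side of the globe.)

162.412°W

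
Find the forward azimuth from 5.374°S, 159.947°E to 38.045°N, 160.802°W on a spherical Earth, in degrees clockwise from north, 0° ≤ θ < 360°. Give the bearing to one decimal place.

36.6°

Δλ = -160.802 − 159.947 = -320.749°; wrapped into (−180°, 180°]: 39.251°.
θ = atan2( sin Δλ · cos φ₂ , cos φ₁ · sin φ₂ − sin φ₁ · cos φ₂ · cos Δλ )
  = atan2(0.49828, 0.67069) = 36.610° → normalised to [0°, 360°): 36.610°.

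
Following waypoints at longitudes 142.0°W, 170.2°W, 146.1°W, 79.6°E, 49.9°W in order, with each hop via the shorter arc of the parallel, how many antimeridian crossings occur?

Leg 1: -142.0° → -170.2°, shortest Δλ = -28.2° (west) — does not cross 180°.
Leg 2: -170.2° → -146.1°, shortest Δλ = 24.1° (east) — does not cross 180°.
Leg 3: -146.1° → +79.6°, shortest Δλ = -134.3° (west) — crosses 180°.
Leg 4: +79.6° → -49.9°, shortest Δλ = -129.5° (west) — does not cross 180°.
Total crossings: 1.

1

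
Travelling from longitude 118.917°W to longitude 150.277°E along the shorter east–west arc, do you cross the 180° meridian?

Yes

Naïve |150.277 − -118.917| = 269.194° > 180°, so the shorter arc goes the other way round — across 180°.
Signed shortest Δλ = ((150.277 − -118.917 + 180) mod 360) − 180 = -90.806°.
Going west by 90.806° from -118.917° passes through 180° before reaching +150.277°.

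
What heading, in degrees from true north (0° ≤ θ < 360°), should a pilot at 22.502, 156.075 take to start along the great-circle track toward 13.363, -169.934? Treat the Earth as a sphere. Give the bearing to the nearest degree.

Δλ = -169.934 − 156.075 = -326.009°; wrapped into (−180°, 180°]: 33.991°.
θ = atan2( sin Δλ · cos φ₂ , cos φ₁ · sin φ₂ − sin φ₁ · cos φ₂ · cos Δλ )
  = atan2(0.54393, -0.09520) = 99.928° → normalised to [0°, 360°): 99.928°.

100°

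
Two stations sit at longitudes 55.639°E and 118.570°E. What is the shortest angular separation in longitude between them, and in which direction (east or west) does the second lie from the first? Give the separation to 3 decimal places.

Raw difference: 118.570 − 55.639 = 62.931°.
Normalise into (−180°, 180°]: 62.931° stays 62.931°.
Positive ⇒ the second point lies to the east; separation 62.931°.

62.931° east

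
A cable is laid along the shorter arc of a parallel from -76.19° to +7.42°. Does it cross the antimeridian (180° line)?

Signed shortest Δλ = ((7.42 − -76.19 + 180) mod 360) − 180 = 83.61°.
Going east by 83.61° from -76.19° reaches +7.42° without touching 180°.

No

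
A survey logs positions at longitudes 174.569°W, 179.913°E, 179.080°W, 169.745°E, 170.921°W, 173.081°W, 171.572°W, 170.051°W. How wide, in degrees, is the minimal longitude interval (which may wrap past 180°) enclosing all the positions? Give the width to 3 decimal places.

Sort the longitudes: -179.080°, -174.569°, -173.081°, -171.572°, -170.921°, -170.051°, +169.745°, +179.913°.
Eastward gaps between consecutive values (wrapping around): 4.511°, 1.488°, 1.509°, 0.651°, 0.870°, 339.796°, 10.168°, 1.007°.
Largest gap = 339.796° ⇒ minimal covering band is its complement: 360° − 339.796° = 20.204°.
Band runs from +169.745° eastward to -170.051°, crossing the antimeridian.

20.204°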